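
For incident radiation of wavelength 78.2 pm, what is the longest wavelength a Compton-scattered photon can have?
83.0526 pm (at θ = 180°)

The Compton shift is Δλ = λ_C(1 − cos θ).

Since cos θ ranges from −1 to 1, the factor (1 − cos θ) ranges from 0 to 2; the maximum shift occurs at θ = 180° (backscattering):
Δλ_max = 2λ_C = 2 × 2.4263 pm = 4.8526 pm

Maximum scattered wavelength:
λ'_max = λ₀ + Δλ_max = 78.2 + 4.8526 = 83.0526 pm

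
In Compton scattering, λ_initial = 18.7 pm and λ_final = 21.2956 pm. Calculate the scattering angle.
94.00°

First find the wavelength shift:
Δλ = λ' - λ = 21.2956 - 18.7 = 2.5956 pm

Using Δλ = λ_C(1 - cos θ), with λ_C = h/(m_e·c) ≈ 2.42631024 pm:
cos θ = 1 - Δλ/λ_C
cos θ = 1 - 2.5956/2.42631024
cos θ = -0.069773

θ = arccos(-0.069773)
θ = 94.00°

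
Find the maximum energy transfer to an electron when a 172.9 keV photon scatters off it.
69.7816 keV

Maximum energy transfer occurs at θ = 180° (backscattering).

Initial photon: E₀ = 172.9 keV → λ₀ = 7.1709 pm

Maximum Compton shift (at 180°):
Δλ_max = 2λ_C = 2 × 2.4263 = 4.8526 pm

Final wavelength:
λ' = 7.1709 + 4.8526 = 12.0235 pm

Minimum photon energy (maximum energy to electron):
E'_min = hc/λ' = 103.1184 keV

Maximum electron kinetic energy:
K_max = E₀ - E'_min = 172.9000 - 103.1184 = 69.7816 keV

(Intermediate values are shown rounded; full precision is carried through to the final answer.)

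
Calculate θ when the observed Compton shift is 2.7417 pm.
97.47°

From the Compton formula Δλ = λ_C(1 - cos θ), we can solve for θ:

cos θ = 1 - Δλ/λ_C

Given:
- Δλ = 2.7417 pm
- λ_C = h/(m_e·c) ≈ 2.42631024 pm

cos θ = 1 - 2.7417/2.42631024
cos θ = 1 - 1.129987
cos θ = -0.129987

θ = arccos(-0.129987)
θ = 97.47°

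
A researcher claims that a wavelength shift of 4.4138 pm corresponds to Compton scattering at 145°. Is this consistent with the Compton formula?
Yes, consistent

Calculate the expected shift for θ = 145°:

Δλ_expected = λ_C(1 - cos(145°))
Δλ_expected = 2.4263 × (1 - cos(145°))
Δλ_expected = 2.4263 × 1.8192
Δλ_expected = 4.4138 pm

Given shift: 4.4138 pm
Expected shift: 4.4138 pm
Difference: 0.0000 pm

The values match. This is consistent with Compton scattering at the stated angle.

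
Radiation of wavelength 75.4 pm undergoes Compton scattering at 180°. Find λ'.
80.2526 pm

Using the Compton formula: λ' = λ + λ_C(1 − cos θ)

For θ = 180°, cos θ = -1 (exact) = -1.0000, so:
1 − cos 180° = 1 − (-1) = 2.0000

Δλ = λ_C × 2.0000 = 2.4263 × 2.0000 = 4.8526 pm

λ' = 75.4 + 4.8526 = 80.2526 pm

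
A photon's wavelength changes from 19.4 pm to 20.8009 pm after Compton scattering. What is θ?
65.00°

First find the wavelength shift:
Δλ = λ' - λ = 20.8009 - 19.4 = 1.4009 pm

Using Δλ = λ_C(1 - cos θ), with λ_C = h/(m_e·c) ≈ 2.42631024 pm:
cos θ = 1 - Δλ/λ_C
cos θ = 1 - 1.4009/2.42631024
cos θ = 0.422621

θ = arccos(0.422621)
θ = 65.00°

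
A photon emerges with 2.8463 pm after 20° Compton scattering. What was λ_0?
2.7000 pm

From λ' = λ + Δλ, we have λ = λ' - Δλ

First calculate the Compton shift:
Δλ = λ_C(1 - cos θ)
Δλ = 2.4263 × (1 - cos(20°))
Δλ = 2.4263 × 0.0603
Δλ = 0.1463 pm

Initial wavelength:
λ = λ' - Δλ
λ = 2.8463 - 0.1463
λ = 2.7000 pm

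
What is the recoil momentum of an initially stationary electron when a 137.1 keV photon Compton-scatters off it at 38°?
4.6575e-23 kg·m/s

The electron is initially at rest, so by conservation of momentum:
p⃗_e = p⃗₀ − p⃗'  (incident photon momentum minus scattered photon momentum)

Photon momentum magnitudes (p = h/λ = E/c):
λ₀ = hc/E₀ = 9.0433 pm → p₀ = h/λ₀ = 7.3270e-23 kg·m/s
Δλ = λ_C(1 − cos 38°) = 0.5144 pm
λ' = 9.5577 pm → p' = h/λ' = 6.9327e-23 kg·m/s

The scattered photon makes angle θ = 38° with the incident direction, so by the law of cosines:
|p⃗_e|² = p₀² + p'² − 2p₀p'cos θ
|p⃗_e|² = (7.3270e-23)² + (6.9327e-23)² − 2·7.3270e-23·6.9327e-23·cos(38°)
|p⃗_e| = 4.6575e-23 kg·m/s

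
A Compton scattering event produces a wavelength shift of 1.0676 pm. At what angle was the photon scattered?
55.94°

From the Compton formula Δλ = λ_C(1 - cos θ), we can solve for θ:

cos θ = 1 - Δλ/λ_C

Given:
- Δλ = 1.0676 pm
- λ_C = h/(m_e·c) ≈ 2.42631024 pm

cos θ = 1 - 1.0676/2.42631024
cos θ = 1 - 0.440010
cos θ = 0.559990

θ = arccos(0.559990)
θ = 55.94°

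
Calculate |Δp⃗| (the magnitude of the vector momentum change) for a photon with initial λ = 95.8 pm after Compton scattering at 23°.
2.7551e-24 kg·m/s

Photon momentum magnitude is p = h/λ.

Initial momentum:
p₀ = h/λ = 6.6261e-34/9.5800e-11 = 6.9166e-24 kg·m/s

After scattering:
λ' = λ + Δλ = 95.8 + 0.1929 = 95.9929 pm
p' = h/λ' = 6.6261e-34/9.5993e-11 = 6.9027e-24 kg·m/s

Momentum is a vector; the scattered photon's direction makes angle θ = 23° with the incident direction. The magnitude of the vector change Δp⃗ = p⃗₀ − p⃗' is found from the law of cosines:
|Δp⃗|² = p₀² + p'² − 2p₀p'cos θ
|Δp⃗|² = (6.9166e-24)² + (6.9027e-24)² − 2·6.9166e-24·6.9027e-24·cos(23°)
|Δp⃗| = 2.7551e-24 kg·m/s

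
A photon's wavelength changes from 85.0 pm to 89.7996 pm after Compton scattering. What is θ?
168.00°

First find the wavelength shift:
Δλ = λ' - λ = 89.7996 - 85.0 = 4.7996 pm

Using Δλ = λ_C(1 - cos θ), with λ_C = h/(m_e·c) ≈ 2.42631024 pm:
cos θ = 1 - Δλ/λ_C
cos θ = 1 - 4.7996/2.42631024
cos θ = -0.978148

θ = arccos(-0.978148)
θ = 168.00°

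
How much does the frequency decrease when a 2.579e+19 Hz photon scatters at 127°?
6.462e+18 Hz (decrease)

Convert frequency to wavelength (c = 299792458 m/s):
λ₀ = c/f₀ = 299792458/2.579e+19 = 1.1624368e-11 m = 11.6244 pm

Calculate Compton shift:
Δλ = λ_C(1 - cos(127°)) = 3.8865 pm

Final wavelength:
λ' = λ₀ + Δλ = 11.6244 + 3.8865 = 15.5109 pm

Final frequency:
f' = c/λ' = 299792458/1.5510868e-11 = 1.9327896e+19 Hz

Frequency shift (decrease):
Δf = f₀ - f' = 2.579e+19 - 1.9327896e+19 = 6.462e+18 Hz

(Intermediate values are shown rounded; full precision is carried through to the final answer.)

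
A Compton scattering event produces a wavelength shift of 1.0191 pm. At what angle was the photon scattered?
54.55°

From the Compton formula Δλ = λ_C(1 - cos θ), we can solve for θ:

cos θ = 1 - Δλ/λ_C

Given:
- Δλ = 1.0191 pm
- λ_C = h/(m_e·c) ≈ 2.42631024 pm

cos θ = 1 - 1.0191/2.42631024
cos θ = 1 - 0.420020
cos θ = 0.579980

θ = arccos(0.579980)
θ = 54.55°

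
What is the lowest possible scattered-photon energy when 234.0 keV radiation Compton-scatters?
122.1388 keV (at θ = 180°)

The scattered photon has minimum energy when its wavelength is maximum, i.e., when the Compton shift Δλ = λ_C(1 − cos θ) is maximum. This occurs at θ = 180° (backscattering), giving Δλ_max = 2λ_C = 4.8526 pm.

Initial wavelength: λ₀ = hc/E₀ = 5.2985 pm
Maximum final wavelength: λ'_max = λ₀ + 2λ_C = 5.2985 + 4.8526 = 10.1511 pm
Minimum final energy: E'_min = hc/λ'_max = 122.1388 keV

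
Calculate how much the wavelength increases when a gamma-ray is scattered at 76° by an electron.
1.8393 pm

Using the Compton scattering formula:
Δλ = λ_C(1 - cos θ)

where λ_C = h/(m_e·c) ≈ 2.4263 pm is the Compton wavelength of an electron.

For θ = 76°:
cos(76°) = 0.2419
1 - cos(76°) = 0.7581

Δλ = 2.4263 × 0.7581
Δλ = 1.8393 pm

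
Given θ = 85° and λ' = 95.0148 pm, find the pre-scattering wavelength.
92.8000 pm

From λ' = λ + Δλ, we have λ = λ' - Δλ

First calculate the Compton shift:
Δλ = λ_C(1 - cos θ)
Δλ = 2.4263 × (1 - cos(85°))
Δλ = 2.4263 × 0.9128
Δλ = 2.2148 pm

Initial wavelength:
λ = λ' - Δλ
λ = 95.0148 - 2.2148
λ = 92.8000 pm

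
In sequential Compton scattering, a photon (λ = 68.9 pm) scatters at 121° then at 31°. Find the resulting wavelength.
72.9225 pm

Apply Compton shift twice:

First scattering at θ₁ = 121°:
Δλ₁ = λ_C(1 - cos(121°))
Δλ₁ = 2.4263 × 1.5150
Δλ₁ = 3.6760 pm

After first scattering:
λ₁ = 68.9 + 3.6760 = 72.5760 pm

Second scattering at θ₂ = 31°:
Δλ₂ = λ_C(1 - cos(31°))
Δλ₂ = 2.4263 × 0.1428
Δλ₂ = 0.3466 pm

Final wavelength:
λ₂ = 72.5760 + 0.3466 = 72.9225 pm

Total shift: Δλ_total = 3.6760 + 0.3466 = 4.0225 pm

(Intermediate values are shown rounded; full precision is carried through to the final answer.)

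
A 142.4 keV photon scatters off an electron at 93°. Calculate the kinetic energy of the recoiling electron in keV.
32.2902 keV

By energy conservation: K_e = E_initial - E_final

First find the scattered photon energy:
Initial wavelength: λ = hc/E = 8.7068 pm
Compton shift: Δλ = λ_C(1 - cos(93°)) = 2.5533 pm
Final wavelength: λ' = 8.7068 + 2.5533 = 11.2600 pm
Final photon energy: E' = hc/λ' = 110.1098 keV

Electron kinetic energy:
K_e = E - E' = 142.4000 - 110.1098 = 32.2902 keV

(Intermediate values are shown rounded; full precision is carried through to the final answer.)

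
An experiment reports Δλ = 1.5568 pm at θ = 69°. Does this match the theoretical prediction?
Yes, consistent

Calculate the expected shift for θ = 69°:

Δλ_expected = λ_C(1 - cos(69°))
Δλ_expected = 2.4263 × (1 - cos(69°))
Δλ_expected = 2.4263 × 0.6416
Δλ_expected = 1.5568 pm

Given shift: 1.5568 pm
Expected shift: 1.5568 pm
Difference: 0.0000 pm

The values match. This is consistent with Compton scattering at the stated angle.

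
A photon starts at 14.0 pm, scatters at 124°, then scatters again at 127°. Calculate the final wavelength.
21.6696 pm

Apply Compton shift twice:

First scattering at θ₁ = 124°:
Δλ₁ = λ_C(1 - cos(124°))
Δλ₁ = 2.4263 × 1.5592
Δλ₁ = 3.7831 pm

After first scattering:
λ₁ = 14.0 + 3.7831 = 17.7831 pm

Second scattering at θ₂ = 127°:
Δλ₂ = λ_C(1 - cos(127°))
Δλ₂ = 2.4263 × 1.6018
Δλ₂ = 3.8865 pm

Final wavelength:
λ₂ = 17.7831 + 3.8865 = 21.6696 pm

Total shift: Δλ_total = 3.7831 + 3.8865 = 7.6696 pm

(Intermediate values are shown rounded; full precision is carried through to the final answer.)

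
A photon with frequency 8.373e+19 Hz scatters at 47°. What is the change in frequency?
1.484e+19 Hz (decrease)

Convert frequency to wavelength (c = 299792458 m/s):
λ₀ = c/f₀ = 299792458/8.373e+19 = 3.5804665e-12 m = 3.5805 pm

Calculate Compton shift:
Δλ = λ_C(1 - cos(47°)) = 0.7716 pm

Final wavelength:
λ' = λ₀ + Δλ = 3.5805 + 0.7716 = 4.3520 pm

Final frequency:
f' = c/λ' = 299792458/4.3520371e-12 = 6.8885547e+19 Hz

Frequency shift (decrease):
Δf = f₀ - f' = 8.373e+19 - 6.8885547e+19 = 1.484e+19 Hz

(Intermediate values are shown rounded; full precision is carried through to the final answer.)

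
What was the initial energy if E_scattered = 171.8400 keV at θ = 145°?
442.6003 keV

Convert final energy to wavelength (hc ≈ 1239.842 keV·pm):
λ' = hc/E' = 1239.842 / 171.8400 = 7.2151 pm

Calculate the Compton shift:
Δλ = λ_C(1 - cos(145°))
Δλ = 2.4263 × (1 - cos(145°))
Δλ = 4.4138 pm

Initial wavelength:
λ = λ' - Δλ = 7.2151 - 4.4138 = 2.8013 pm

Initial energy:
E = hc/λ = 1239.842 / 2.8013 = 442.6003 keV

(Intermediate values are shown rounded; full precision is carried through to the final answer.)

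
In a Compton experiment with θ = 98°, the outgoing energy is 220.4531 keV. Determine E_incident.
433.4998 keV

Convert final energy to wavelength (hc ≈ 1239.842 keV·pm):
λ' = hc/E' = 1239.842 / 220.4531 = 5.6241 pm

Calculate the Compton shift:
Δλ = λ_C(1 - cos(98°))
Δλ = 2.4263 × (1 - cos(98°))
Δλ = 2.7640 pm

Initial wavelength:
λ = λ' - Δλ = 5.6241 - 2.7640 = 2.8601 pm

Initial energy:
E = hc/λ = 1239.842 / 2.8601 = 433.4998 keV

(Intermediate values are shown rounded; full precision is carried through to the final answer.)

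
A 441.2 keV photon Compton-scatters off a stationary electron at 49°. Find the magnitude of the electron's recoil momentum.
1.8001e-22 kg·m/s

The electron is initially at rest, so by conservation of momentum:
p⃗_e = p⃗₀ − p⃗'  (incident photon momentum minus scattered photon momentum)

Photon momentum magnitudes (p = h/λ = E/c):
λ₀ = hc/E₀ = 2.8102 pm → p₀ = h/λ₀ = 2.3579e-22 kg·m/s
Δλ = λ_C(1 − cos 49°) = 0.8345 pm
λ' = 3.6447 pm → p' = h/λ' = 1.8180e-22 kg·m/s

The scattered photon makes angle θ = 49° with the incident direction, so by the law of cosines:
|p⃗_e|² = p₀² + p'² − 2p₀p'cos θ
|p⃗_e|² = (2.3579e-22)² + (1.8180e-22)² − 2·2.3579e-22·1.8180e-22·cos(49°)
|p⃗_e| = 1.8001e-22 kg·m/s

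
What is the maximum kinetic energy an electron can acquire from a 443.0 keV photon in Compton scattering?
280.9580 keV

Maximum energy transfer occurs at θ = 180° (backscattering).

Initial photon: E₀ = 443.0 keV → λ₀ = 2.7987 pm

Maximum Compton shift (at 180°):
Δλ_max = 2λ_C = 2 × 2.4263 = 4.8526 pm

Final wavelength:
λ' = 2.7987 + 4.8526 = 7.6514 pm

Minimum photon energy (maximum energy to electron):
E'_min = hc/λ' = 162.0420 keV

Maximum electron kinetic energy:
K_max = E₀ - E'_min = 443.0000 - 162.0420 = 280.9580 keV

(Intermediate values are shown rounded; full precision is carried through to the final answer.)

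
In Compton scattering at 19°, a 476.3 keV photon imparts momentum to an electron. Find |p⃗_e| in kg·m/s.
8.2888e-23 kg·m/s

The electron is initially at rest, so by conservation of momentum:
p⃗_e = p⃗₀ − p⃗'  (incident photon momentum minus scattered photon momentum)

Photon momentum magnitudes (p = h/λ = E/c):
λ₀ = hc/E₀ = 2.6031 pm → p₀ = h/λ₀ = 2.5455e-22 kg·m/s
Δλ = λ_C(1 − cos 19°) = 0.1322 pm
λ' = 2.7353 pm → p' = h/λ' = 2.4225e-22 kg·m/s

The scattered photon makes angle θ = 19° with the incident direction, so by the law of cosines:
|p⃗_e|² = p₀² + p'² − 2p₀p'cos θ
|p⃗_e|² = (2.5455e-22)² + (2.4225e-22)² − 2·2.5455e-22·2.4225e-22·cos(19°)
|p⃗_e| = 8.2888e-23 kg·m/s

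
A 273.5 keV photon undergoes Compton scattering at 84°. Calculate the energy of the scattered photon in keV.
184.8873 keV

First convert energy to wavelength:
λ = hc/E, with hc ≈ 1239.842 keV·pm (i.e. 1239.842 eV·nm)

For E = 273.5 keV = 273500 eV:
λ = 1239.842 keV·pm / 273.5 keV
λ = 4.5332 pm

Calculate the Compton shift:
Δλ = λ_C(1 - cos(84°)) = 2.4263 × 0.8955
Δλ = 2.1727 pm

Final wavelength:
λ' = 4.5332 + 2.1727 = 6.7059 pm

Final energy:
E' = hc/λ' = 1239.842 / 6.7059 = 184.8873 keV

(Intermediate values are shown rounded; full precision is carried through to the final answer.)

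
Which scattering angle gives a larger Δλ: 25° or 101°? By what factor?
101° produces the larger shift by a factor of 12.710

Calculate both shifts using Δλ = λ_C(1 - cos θ):

For θ₁ = 25°:
Δλ₁ = 2.4263 × (1 - cos(25°))
Δλ₁ = 2.4263 × 0.0937
Δλ₁ = 0.2273 pm

For θ₂ = 101°:
Δλ₂ = 2.4263 × (1 - cos(101°))
Δλ₂ = 2.4263 × 1.1908
Δλ₂ = 2.8893 pm

The 101° angle produces the larger shift.
Ratio: 2.8893/0.2273 = 12.710

(Intermediate values are shown rounded; full precision is carried through to the final answer.)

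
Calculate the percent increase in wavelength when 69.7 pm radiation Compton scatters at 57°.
1.5851%

Calculate the Compton shift:
Δλ = λ_C(1 - cos(57°))
Δλ = 2.4263 × (1 - cos(57°))
Δλ = 2.4263 × 0.4554
Δλ = 1.1048 pm

Percentage change:
(Δλ/λ₀) × 100 = (1.1048/69.7) × 100
= 1.5851%

(Intermediate values are shown rounded; full precision is carried through to the final answer.)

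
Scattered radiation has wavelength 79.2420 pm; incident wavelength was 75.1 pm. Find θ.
135.00°

First find the wavelength shift:
Δλ = λ' - λ = 79.2420 - 75.1 = 4.1420 pm

Using Δλ = λ_C(1 - cos θ), with λ_C = h/(m_e·c) ≈ 2.42631024 pm:
cos θ = 1 - Δλ/λ_C
cos θ = 1 - 4.1420/2.42631024
cos θ = -0.707119

θ = arccos(-0.707119)
θ = 135.00°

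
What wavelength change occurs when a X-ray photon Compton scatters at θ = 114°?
3.4132 pm

Using the Compton scattering formula:
Δλ = λ_C(1 - cos θ)

where λ_C = h/(m_e·c) ≈ 2.4263 pm is the Compton wavelength of an electron.

For θ = 114°:
cos(114°) = -0.4067
1 - cos(114°) = 1.4067

Δλ = 2.4263 × 1.4067
Δλ = 3.4132 pm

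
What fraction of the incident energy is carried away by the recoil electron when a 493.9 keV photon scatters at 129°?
0.6116 (or 61.16%)

Calculate initial and final photon energies:

Initial: E₀ = 493.9 keV → λ₀ = 2.5103 pm
Compton shift: Δλ = 3.9532 pm
Final wavelength: λ' = 6.4635 pm
Final energy: E' = 191.8207 keV

Fractional energy loss:
(E₀ - E')/E₀ = (493.9000 - 191.8207)/493.9000
= 302.0793/493.9000
= 0.6116
= 61.16%

(Intermediate values are shown rounded; full precision is carried through to the final answer.)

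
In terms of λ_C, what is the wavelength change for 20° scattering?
0.0603 λ_C

The Compton shift formula is:
Δλ = λ_C(1 - cos θ)

Dividing both sides by λ_C:
Δλ/λ_C = 1 - cos θ

For θ = 20°:
Δλ/λ_C = 1 - cos(20°)
Δλ/λ_C = 1 - 0.9397
Δλ/λ_C = 0.0603

This means the shift is 0.0603 × λ_C = 0.1463 pm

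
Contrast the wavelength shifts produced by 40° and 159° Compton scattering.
159° produces the larger shift by a factor of 8.265

Calculate both shifts using Δλ = λ_C(1 - cos θ):

For θ₁ = 40°:
Δλ₁ = 2.4263 × (1 - cos(40°))
Δλ₁ = 2.4263 × 0.2340
Δλ₁ = 0.5676 pm

For θ₂ = 159°:
Δλ₂ = 2.4263 × (1 - cos(159°))
Δλ₂ = 2.4263 × 1.9336
Δλ₂ = 4.6915 pm

The 159° angle produces the larger shift.
Ratio: 4.6915/0.5676 = 8.265

(Intermediate values are shown rounded; full precision is carried through to the final answer.)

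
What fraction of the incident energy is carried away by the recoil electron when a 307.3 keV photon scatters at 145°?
0.5224 (or 52.24%)

Calculate initial and final photon energies:

Initial: E₀ = 307.3 keV → λ₀ = 4.0346 pm
Compton shift: Δλ = 4.4138 pm
Final wavelength: λ' = 8.4485 pm
Final energy: E' = 146.7536 keV

Fractional energy loss:
(E₀ - E')/E₀ = (307.3000 - 146.7536)/307.3000
= 160.5464/307.3000
= 0.5224
= 52.24%

(Intermediate values are shown rounded; full precision is carried through to the final answer.)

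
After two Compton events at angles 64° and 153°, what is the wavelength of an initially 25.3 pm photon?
31.2509 pm

Apply Compton shift twice:

First scattering at θ₁ = 64°:
Δλ₁ = λ_C(1 - cos(64°))
Δλ₁ = 2.4263 × 0.5616
Δλ₁ = 1.3627 pm

After first scattering:
λ₁ = 25.3 + 1.3627 = 26.6627 pm

Second scattering at θ₂ = 153°:
Δλ₂ = λ_C(1 - cos(153°))
Δλ₂ = 2.4263 × 1.8910
Δλ₂ = 4.5882 pm

Final wavelength:
λ₂ = 26.6627 + 4.5882 = 31.2509 pm

Total shift: Δλ_total = 1.3627 + 4.5882 = 5.9509 pm

(Intermediate values are shown rounded; full precision is carried through to the final answer.)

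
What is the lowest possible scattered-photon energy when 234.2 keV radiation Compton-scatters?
122.1933 keV (at θ = 180°)

The scattered photon has minimum energy when its wavelength is maximum, i.e., when the Compton shift Δλ = λ_C(1 − cos θ) is maximum. This occurs at θ = 180° (backscattering), giving Δλ_max = 2λ_C = 4.8526 pm.

Initial wavelength: λ₀ = hc/E₀ = 5.2939 pm
Maximum final wavelength: λ'_max = λ₀ + 2λ_C = 5.2939 + 4.8526 = 10.1466 pm
Minimum final energy: E'_min = hc/λ'_max = 122.1933 keV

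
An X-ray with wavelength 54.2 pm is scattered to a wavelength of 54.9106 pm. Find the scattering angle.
45.00°

First find the wavelength shift:
Δλ = λ' - λ = 54.9106 - 54.2 = 0.7106 pm

Using Δλ = λ_C(1 - cos θ), with λ_C = h/(m_e·c) ≈ 2.42631024 pm:
cos θ = 1 - Δλ/λ_C
cos θ = 1 - 0.7106/2.42631024
cos θ = 0.707127

θ = arccos(0.707127)
θ = 45.00°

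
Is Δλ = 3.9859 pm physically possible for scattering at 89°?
No, inconsistent

Calculate the expected shift for θ = 89°:

Δλ_expected = λ_C(1 - cos(89°))
Δλ_expected = 2.4263 × (1 - cos(89°))
Δλ_expected = 2.4263 × 0.9825
Δλ_expected = 2.3840 pm

Given shift: 3.9859 pm
Expected shift: 2.3840 pm
Difference: 1.6019 pm

The values do not match. The given shift corresponds to θ ≈ 130.0°, not 89°.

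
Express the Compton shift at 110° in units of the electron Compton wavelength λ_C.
1.3420 λ_C

The Compton shift formula is:
Δλ = λ_C(1 - cos θ)

Dividing both sides by λ_C:
Δλ/λ_C = 1 - cos θ

For θ = 110°:
Δλ/λ_C = 1 - cos(110°)
Δλ/λ_C = 1 - -0.3420
Δλ/λ_C = 1.3420

This means the shift is 1.3420 × λ_C = 3.2562 pm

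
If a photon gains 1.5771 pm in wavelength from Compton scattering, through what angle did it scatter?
69.51°

From the Compton formula Δλ = λ_C(1 - cos θ), we can solve for θ:

cos θ = 1 - Δλ/λ_C

Given:
- Δλ = 1.5771 pm
- λ_C = h/(m_e·c) ≈ 2.42631024 pm

cos θ = 1 - 1.5771/2.42631024
cos θ = 1 - 0.649999
cos θ = 0.350001

θ = arccos(0.350001)
θ = 69.51°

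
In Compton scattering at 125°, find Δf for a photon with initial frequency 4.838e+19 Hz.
1.844e+19 Hz (decrease)

Convert frequency to wavelength (c = 299792458 m/s):
λ₀ = c/f₀ = 299792458/4.838e+19 = 6.1966196e-12 m = 6.1966 pm

Calculate Compton shift:
Δλ = λ_C(1 - cos(125°)) = 3.8180 pm

Final wavelength:
λ' = λ₀ + Δλ = 6.1966 + 3.8180 = 10.0146 pm

Final frequency:
f' = c/λ' = 299792458/1.0014604e-11 = 2.9935527e+19 Hz

Frequency shift (decrease):
Δf = f₀ - f' = 4.838e+19 - 2.9935527e+19 = 1.844e+19 Hz

(Intermediate values are shown rounded; full precision is carried through to the final answer.)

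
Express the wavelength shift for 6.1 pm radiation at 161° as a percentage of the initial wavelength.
77.3841%

Calculate the Compton shift:
Δλ = λ_C(1 - cos(161°))
Δλ = 2.4263 × (1 - cos(161°))
Δλ = 2.4263 × 1.9455
Δλ = 4.7204 pm

Percentage change:
(Δλ/λ₀) × 100 = (4.7204/6.1) × 100
= 77.3841%

(Intermediate values are shown rounded; full precision is carried through to the final answer.)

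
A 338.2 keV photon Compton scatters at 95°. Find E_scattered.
196.6823 keV

First convert energy to wavelength:
λ = hc/E, with hc ≈ 1239.842 keV·pm (i.e. 1239.842 eV·nm)

For E = 338.2 keV = 338200 eV:
λ = 1239.842 keV·pm / 338.2 keV
λ = 3.6660 pm

Calculate the Compton shift:
Δλ = λ_C(1 - cos(95°)) = 2.4263 × 1.0872
Δλ = 2.6378 pm

Final wavelength:
λ' = 3.6660 + 2.6378 = 6.3038 pm

Final energy:
E' = hc/λ' = 1239.842 / 6.3038 = 196.6823 keV

(Intermediate values are shown rounded; full precision is carried through to the final answer.)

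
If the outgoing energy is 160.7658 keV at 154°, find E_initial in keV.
399.3002 keV

Convert final energy to wavelength (hc ≈ 1239.842 keV·pm):
λ' = hc/E' = 1239.842 / 160.7658 = 7.7121 pm

Calculate the Compton shift:
Δλ = λ_C(1 - cos(154°))
Δλ = 2.4263 × (1 - cos(154°))
Δλ = 4.6071 pm

Initial wavelength:
λ = λ' - Δλ = 7.7121 - 4.6071 = 3.1050 pm

Initial energy:
E = hc/λ = 1239.842 / 3.1050 = 399.3002 keV

(Intermediate values are shown rounded; full precision is carried through to the final answer.)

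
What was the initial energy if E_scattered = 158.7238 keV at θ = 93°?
235.8000 keV

Convert final energy to wavelength (hc ≈ 1239.842 keV·pm):
λ' = hc/E' = 1239.842 / 158.7238 = 7.8113 pm

Calculate the Compton shift:
Δλ = λ_C(1 - cos(93°))
Δλ = 2.4263 × (1 - cos(93°))
Δλ = 2.5533 pm

Initial wavelength:
λ = λ' - Δλ = 7.8113 - 2.5533 = 5.2580 pm

Initial energy:
E = hc/λ = 1239.842 / 5.2580 = 235.8000 keV

(Intermediate values are shown rounded; full precision is carried through to the final answer.)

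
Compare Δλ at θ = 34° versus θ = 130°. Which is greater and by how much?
130° produces the larger shift by a factor of 9.609

Calculate both shifts using Δλ = λ_C(1 - cos θ):

For θ₁ = 34°:
Δλ₁ = 2.4263 × (1 - cos(34°))
Δλ₁ = 2.4263 × 0.1710
Δλ₁ = 0.4148 pm

For θ₂ = 130°:
Δλ₂ = 2.4263 × (1 - cos(130°))
Δλ₂ = 2.4263 × 1.6428
Δλ₂ = 3.9859 pm

The 130° angle produces the larger shift.
Ratio: 3.9859/0.4148 = 9.609

(Intermediate values are shown rounded; full precision is carried through to the final answer.)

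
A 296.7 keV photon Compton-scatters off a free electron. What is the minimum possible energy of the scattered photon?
137.2814 keV (at θ = 180°)

The scattered photon has minimum energy when its wavelength is maximum, i.e., when the Compton shift Δλ = λ_C(1 − cos θ) is maximum. This occurs at θ = 180° (backscattering), giving Δλ_max = 2λ_C = 4.8526 pm.

Initial wavelength: λ₀ = hc/E₀ = 4.1788 pm
Maximum final wavelength: λ'_max = λ₀ + 2λ_C = 4.1788 + 4.8526 = 9.0314 pm
Minimum final energy: E'_min = hc/λ'_max = 137.2814 keV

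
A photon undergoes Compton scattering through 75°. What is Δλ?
1.7983 pm

Using the Compton scattering formula:
Δλ = λ_C(1 - cos θ)

where λ_C = h/(m_e·c) ≈ 2.4263 pm is the Compton wavelength of an electron.

For θ = 75°:
cos(75°) = 0.2588
1 - cos(75°) = 0.7412

Δλ = 2.4263 × 0.7412
Δλ = 1.7983 pm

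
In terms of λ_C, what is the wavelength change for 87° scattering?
0.9477 λ_C

The Compton shift formula is:
Δλ = λ_C(1 - cos θ)

Dividing both sides by λ_C:
Δλ/λ_C = 1 - cos θ

For θ = 87°:
Δλ/λ_C = 1 - cos(87°)
Δλ/λ_C = 1 - 0.0523
Δλ/λ_C = 0.9477

This means the shift is 0.9477 × λ_C = 2.2993 pm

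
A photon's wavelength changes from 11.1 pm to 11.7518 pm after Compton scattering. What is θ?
43.00°

First find the wavelength shift:
Δλ = λ' - λ = 11.7518 - 11.1 = 0.6518 pm

Using Δλ = λ_C(1 - cos θ), with λ_C = h/(m_e·c) ≈ 2.42631024 pm:
cos θ = 1 - Δλ/λ_C
cos θ = 1 - 0.6518/2.42631024
cos θ = 0.731362

θ = arccos(0.731362)
θ = 43.00°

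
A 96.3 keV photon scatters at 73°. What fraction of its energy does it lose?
0.1177 (or 11.77%)

Calculate initial and final photon energies:

Initial: E₀ = 96.3 keV → λ₀ = 12.8748 pm
Compton shift: Δλ = 1.7169 pm
Final wavelength: λ' = 14.5917 pm
Final energy: E' = 84.9689 keV

Fractional energy loss:
(E₀ - E')/E₀ = (96.3000 - 84.9689)/96.3000
= 11.3311/96.3000
= 0.1177
= 11.77%

(Intermediate values are shown rounded; full precision is carried through to the final answer.)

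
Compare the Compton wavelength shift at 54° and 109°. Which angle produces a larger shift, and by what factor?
109° produces the larger shift by a factor of 3.216

Calculate both shifts using Δλ = λ_C(1 - cos θ):

For θ₁ = 54°:
Δλ₁ = 2.4263 × (1 - cos(54°))
Δλ₁ = 2.4263 × 0.4122
Δλ₁ = 1.0002 pm

For θ₂ = 109°:
Δλ₂ = 2.4263 × (1 - cos(109°))
Δλ₂ = 2.4263 × 1.3256
Δλ₂ = 3.2162 pm

The 109° angle produces the larger shift.
Ratio: 3.2162/1.0002 = 3.216

(Intermediate values are shown rounded; full precision is carried through to the final answer.)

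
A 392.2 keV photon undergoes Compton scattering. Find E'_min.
154.7120 keV (at θ = 180°)

The scattered photon has minimum energy when its wavelength is maximum, i.e., when the Compton shift Δλ = λ_C(1 − cos θ) is maximum. This occurs at θ = 180° (backscattering), giving Δλ_max = 2λ_C = 4.8526 pm.

Initial wavelength: λ₀ = hc/E₀ = 3.1612 pm
Maximum final wavelength: λ'_max = λ₀ + 2λ_C = 3.1612 + 4.8526 = 8.0139 pm
Minimum final energy: E'_min = hc/λ'_max = 154.7120 keV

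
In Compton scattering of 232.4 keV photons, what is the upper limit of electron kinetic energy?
110.6985 keV

Maximum energy transfer occurs at θ = 180° (backscattering).

Initial photon: E₀ = 232.4 keV → λ₀ = 5.3349 pm

Maximum Compton shift (at 180°):
Δλ_max = 2λ_C = 2 × 2.4263 = 4.8526 pm

Final wavelength:
λ' = 5.3349 + 4.8526 = 10.1876 pm

Minimum photon energy (maximum energy to electron):
E'_min = hc/λ' = 121.7015 keV

Maximum electron kinetic energy:
K_max = E₀ - E'_min = 232.4000 - 121.7015 = 110.6985 keV

(Intermediate values are shown rounded; full precision is carried through to the final answer.)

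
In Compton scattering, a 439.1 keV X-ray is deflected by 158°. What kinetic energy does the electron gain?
273.7777 keV

By energy conservation: K_e = E_initial - E_final

First find the scattered photon energy:
Initial wavelength: λ = hc/E = 2.8236 pm
Compton shift: Δλ = λ_C(1 - cos(158°)) = 4.6759 pm
Final wavelength: λ' = 2.8236 + 4.6759 = 7.4995 pm
Final photon energy: E' = hc/λ' = 165.3223 keV

Electron kinetic energy:
K_e = E - E' = 439.1000 - 165.3223 = 273.7777 keV

(Intermediate values are shown rounded; full precision is carried through to the final answer.)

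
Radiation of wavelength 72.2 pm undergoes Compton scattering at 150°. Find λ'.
76.7276 pm

Using the Compton formula: λ' = λ + λ_C(1 − cos θ)

For θ = 150°, cos θ = -√3/2 (exact) ≈ -0.8660, so:
1 − cos 150° = 1 − (-√3/2) ≈ 1.8660

Δλ = λ_C × 1.8660 = 2.4263 × 1.8660 = 4.5276 pm

λ' = 72.2 + 4.5276 = 76.7276 pm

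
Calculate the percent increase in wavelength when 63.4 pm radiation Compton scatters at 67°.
2.3317%

Calculate the Compton shift:
Δλ = λ_C(1 - cos(67°))
Δλ = 2.4263 × (1 - cos(67°))
Δλ = 2.4263 × 0.6093
Δλ = 1.4783 pm

Percentage change:
(Δλ/λ₀) × 100 = (1.4783/63.4) × 100
= 2.3317%

(Intermediate values are shown rounded; full precision is carried through to the final answer.)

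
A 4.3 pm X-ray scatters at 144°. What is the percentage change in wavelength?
102.0753%

Calculate the Compton shift:
Δλ = λ_C(1 - cos(144°))
Δλ = 2.4263 × (1 - cos(144°))
Δλ = 2.4263 × 1.8090
Δλ = 4.3892 pm

Percentage change:
(Δλ/λ₀) × 100 = (4.3892/4.3) × 100
= 102.0753%

(Intermediate values are shown rounded; full precision is carried through to the final answer.)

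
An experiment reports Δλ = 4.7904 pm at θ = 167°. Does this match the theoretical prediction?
Yes, consistent

Calculate the expected shift for θ = 167°:

Δλ_expected = λ_C(1 - cos(167°))
Δλ_expected = 2.4263 × (1 - cos(167°))
Δλ_expected = 2.4263 × 1.9744
Δλ_expected = 4.7904 pm

Given shift: 4.7904 pm
Expected shift: 4.7904 pm
Difference: 0.0000 pm

The values match. This is consistent with Compton scattering at the stated angle.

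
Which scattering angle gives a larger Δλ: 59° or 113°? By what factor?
113° produces the larger shift by a factor of 2.868

Calculate both shifts using Δλ = λ_C(1 - cos θ):

For θ₁ = 59°:
Δλ₁ = 2.4263 × (1 - cos(59°))
Δλ₁ = 2.4263 × 0.4850
Δλ₁ = 1.1767 pm

For θ₂ = 113°:
Δλ₂ = 2.4263 × (1 - cos(113°))
Δλ₂ = 2.4263 × 1.3907
Δλ₂ = 3.3743 pm

The 113° angle produces the larger shift.
Ratio: 3.3743/1.1767 = 2.868

(Intermediate values are shown rounded; full precision is carried through to the final answer.)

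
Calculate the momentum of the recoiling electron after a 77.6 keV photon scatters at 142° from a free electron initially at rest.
7.0110e-23 kg·m/s

The electron is initially at rest, so by conservation of momentum:
p⃗_e = p⃗₀ − p⃗'  (incident photon momentum minus scattered photon momentum)

Photon momentum magnitudes (p = h/λ = E/c):
λ₀ = hc/E₀ = 15.9773 pm → p₀ = h/λ₀ = 4.1472e-23 kg·m/s
Δλ = λ_C(1 − cos 142°) = 4.3383 pm
λ' = 20.3156 pm → p' = h/λ' = 3.2616e-23 kg·m/s

The scattered photon makes angle θ = 142° with the incident direction, so by the law of cosines:
|p⃗_e|² = p₀² + p'² − 2p₀p'cos θ
|p⃗_e|² = (4.1472e-23)² + (3.2616e-23)² − 2·4.1472e-23·3.2616e-23·cos(142°)
|p⃗_e| = 7.0110e-23 kg·m/s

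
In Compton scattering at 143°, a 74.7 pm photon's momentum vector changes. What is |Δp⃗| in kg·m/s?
1.6360e-23 kg·m/s

Photon momentum magnitude is p = h/λ.

Initial momentum:
p₀ = h/λ = 6.6261e-34/7.4700e-11 = 8.8702e-24 kg·m/s

After scattering:
λ' = λ + Δλ = 74.7 + 4.3640 = 79.0640 pm
p' = h/λ' = 6.6261e-34/7.9064e-11 = 8.3806e-24 kg·m/s

Momentum is a vector; the scattered photon's direction makes angle θ = 143° with the incident direction. The magnitude of the vector change Δp⃗ = p⃗₀ − p⃗' is found from the law of cosines:
|Δp⃗|² = p₀² + p'² − 2p₀p'cos θ
|Δp⃗|² = (8.8702e-24)² + (8.3806e-24)² − 2·8.8702e-24·8.3806e-24·cos(143°)
|Δp⃗| = 1.6360e-23 kg·m/s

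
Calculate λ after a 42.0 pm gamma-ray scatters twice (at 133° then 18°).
46.1998 pm

Apply Compton shift twice:

First scattering at θ₁ = 133°:
Δλ₁ = λ_C(1 - cos(133°))
Δλ₁ = 2.4263 × 1.6820
Δλ₁ = 4.0810 pm

After first scattering:
λ₁ = 42.0 + 4.0810 = 46.0810 pm

Second scattering at θ₂ = 18°:
Δλ₂ = λ_C(1 - cos(18°))
Δλ₂ = 2.4263 × 0.0489
Δλ₂ = 0.1188 pm

Final wavelength:
λ₂ = 46.0810 + 0.1188 = 46.1998 pm

Total shift: Δλ_total = 4.0810 + 0.1188 = 4.1998 pm

(Intermediate values are shown rounded; full precision is carried through to the final answer.)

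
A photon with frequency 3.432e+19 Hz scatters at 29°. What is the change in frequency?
1.155e+18 Hz (decrease)

Convert frequency to wavelength (c = 299792458 m/s):
λ₀ = c/f₀ = 299792458/3.432e+19 = 8.7352115e-12 m = 8.7352 pm

Calculate Compton shift:
Δλ = λ_C(1 - cos(29°)) = 0.3042 pm

Final wavelength:
λ' = λ₀ + Δλ = 8.7352 + 0.3042 = 9.0394 pm

Final frequency:
f' = c/λ' = 299792458/9.0394230e-12 = 3.3164999e+19 Hz

Frequency shift (decrease):
Δf = f₀ - f' = 3.432e+19 - 3.3164999e+19 = 1.155e+18 Hz

(Intermediate values are shown rounded; full precision is carried through to the final answer.)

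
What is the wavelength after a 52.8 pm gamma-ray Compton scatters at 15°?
52.8827 pm

Using the Compton scattering formula:
λ' = λ + Δλ = λ + λ_C(1 - cos θ)

Given:
- Initial wavelength λ = 52.8 pm
- Scattering angle θ = 15°
- Compton wavelength λ_C ≈ 2.4263 pm

Calculate the shift:
Δλ = 2.4263 × (1 - cos(15°))
Δλ = 2.4263 × 0.0341
Δλ = 0.0827 pm

Final wavelength:
λ' = 52.8 + 0.0827 = 52.8827 pm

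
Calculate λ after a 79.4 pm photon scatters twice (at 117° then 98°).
85.6918 pm

Apply Compton shift twice:

First scattering at θ₁ = 117°:
Δλ₁ = λ_C(1 - cos(117°))
Δλ₁ = 2.4263 × 1.4540
Δλ₁ = 3.5278 pm

After first scattering:
λ₁ = 79.4 + 3.5278 = 82.9278 pm

Second scattering at θ₂ = 98°:
Δλ₂ = λ_C(1 - cos(98°))
Δλ₂ = 2.4263 × 1.1392
Δλ₂ = 2.7640 pm

Final wavelength:
λ₂ = 82.9278 + 2.7640 = 85.6918 pm

Total shift: Δλ_total = 3.5278 + 2.7640 = 6.2918 pm

(Intermediate values are shown rounded; full precision is carried through to the final answer.)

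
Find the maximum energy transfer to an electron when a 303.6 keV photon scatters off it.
164.8597 keV

Maximum energy transfer occurs at θ = 180° (backscattering).

Initial photon: E₀ = 303.6 keV → λ₀ = 4.0838 pm

Maximum Compton shift (at 180°):
Δλ_max = 2λ_C = 2 × 2.4263 = 4.8526 pm

Final wavelength:
λ' = 4.0838 + 4.8526 = 8.9364 pm

Minimum photon energy (maximum energy to electron):
E'_min = hc/λ' = 138.7403 keV

Maximum electron kinetic energy:
K_max = E₀ - E'_min = 303.6000 - 138.7403 = 164.8597 keV

(Intermediate values are shown rounded; full precision is carried through to the final answer.)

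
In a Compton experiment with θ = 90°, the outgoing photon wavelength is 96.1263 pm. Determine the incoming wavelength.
93.7000 pm

From λ' = λ + Δλ, we have λ = λ' - Δλ

First calculate the Compton shift:
Δλ = λ_C(1 - cos θ)
Δλ = 2.4263 × (1 - cos(90°))
Δλ = 2.4263 × 1.0000
Δλ = 2.4263 pm

Initial wavelength:
λ = λ' - Δλ
λ = 96.1263 - 2.4263
λ = 93.7000 pm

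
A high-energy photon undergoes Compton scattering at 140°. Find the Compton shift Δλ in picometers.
4.2850 pm

Using the Compton scattering formula:
Δλ = λ_C(1 - cos θ)

where λ_C = h/(m_e·c) ≈ 2.4263 pm is the Compton wavelength of an electron.

For θ = 140°:
cos(140°) = -0.7660
1 - cos(140°) = 1.7660

Δλ = 2.4263 × 1.7660
Δλ = 4.2850 pm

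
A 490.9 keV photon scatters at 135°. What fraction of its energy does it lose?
0.6212 (or 62.12%)

Calculate initial and final photon energies:

Initial: E₀ = 490.9 keV → λ₀ = 2.5257 pm
Compton shift: Δλ = 4.1420 pm
Final wavelength: λ' = 6.6676 pm
Final energy: E' = 185.9497 keV

Fractional energy loss:
(E₀ - E')/E₀ = (490.9000 - 185.9497)/490.9000
= 304.9503/490.9000
= 0.6212
= 62.12%

(Intermediate values are shown rounded; full precision is carried through to the final answer.)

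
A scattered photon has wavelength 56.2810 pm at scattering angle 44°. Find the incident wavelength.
55.6000 pm

From λ' = λ + Δλ, we have λ = λ' - Δλ

First calculate the Compton shift:
Δλ = λ_C(1 - cos θ)
Δλ = 2.4263 × (1 - cos(44°))
Δλ = 2.4263 × 0.2807
Δλ = 0.6810 pm

Initial wavelength:
λ = λ' - Δλ
λ = 56.2810 - 0.6810
λ = 55.6000 pm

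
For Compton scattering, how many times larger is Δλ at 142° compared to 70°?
142° produces the larger shift by a factor of 2.717

Calculate both shifts using Δλ = λ_C(1 - cos θ):

For θ₁ = 70°:
Δλ₁ = 2.4263 × (1 - cos(70°))
Δλ₁ = 2.4263 × 0.6580
Δλ₁ = 1.5965 pm

For θ₂ = 142°:
Δλ₂ = 2.4263 × (1 - cos(142°))
Δλ₂ = 2.4263 × 1.7880
Δλ₂ = 4.3383 pm

The 142° angle produces the larger shift.
Ratio: 4.3383/1.5965 = 2.717

(Intermediate values are shown rounded; full precision is carried through to the final answer.)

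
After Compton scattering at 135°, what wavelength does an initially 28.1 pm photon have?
32.2420 pm

Using the Compton formula: λ' = λ + λ_C(1 − cos θ)

For θ = 135°, cos θ = -√2/2 (exact) ≈ -0.7071, so:
1 − cos 135° = 1 − (-√2/2) ≈ 1.7071

Δλ = λ_C × 1.7071 = 2.4263 × 1.7071 = 4.1420 pm

λ' = 28.1 + 4.1420 = 32.2420 pm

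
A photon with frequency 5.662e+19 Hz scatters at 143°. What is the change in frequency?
2.558e+19 Hz (decrease)

Convert frequency to wavelength (c = 299792458 m/s):
λ₀ = c/f₀ = 299792458/5.662e+19 = 5.2948156e-12 m = 5.2948 pm

Calculate Compton shift:
Δλ = λ_C(1 - cos(143°)) = 4.3640 pm

Final wavelength:
λ' = λ₀ + Δλ = 5.2948 + 4.3640 = 9.6589 pm

Final frequency:
f' = c/λ' = 299792458/9.6588633e-12 = 3.1038068e+19 Hz

Frequency shift (decrease):
Δf = f₀ - f' = 5.662e+19 - 3.1038068e+19 = 2.558e+19 Hz

(Intermediate values are shown rounded; full precision is carried through to the final answer.)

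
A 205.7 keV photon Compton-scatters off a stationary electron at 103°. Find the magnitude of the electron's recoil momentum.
1.4542e-22 kg·m/s

The electron is initially at rest, so by conservation of momentum:
p⃗_e = p⃗₀ − p⃗'  (incident photon momentum minus scattered photon momentum)

Photon momentum magnitudes (p = h/λ = E/c):
λ₀ = hc/E₀ = 6.0274 pm → p₀ = h/λ₀ = 1.0993e-22 kg·m/s
Δλ = λ_C(1 − cos 103°) = 2.9721 pm
λ' = 8.9995 pm → p' = h/λ' = 7.3627e-23 kg·m/s

The scattered photon makes angle θ = 103° with the incident direction, so by the law of cosines:
|p⃗_e|² = p₀² + p'² − 2p₀p'cos θ
|p⃗_e|² = (1.0993e-22)² + (7.3627e-23)² − 2·1.0993e-22·7.3627e-23·cos(103°)
|p⃗_e| = 1.4542e-22 kg·m/s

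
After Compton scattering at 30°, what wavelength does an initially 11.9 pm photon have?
12.2251 pm

Using the Compton formula: λ' = λ + λ_C(1 − cos θ)

For θ = 30°, cos θ = √3/2 (exact) ≈ 0.8660, so:
1 − cos 30° = 1 − (√3/2) ≈ 0.1340

Δλ = λ_C × 0.1340 = 2.4263 × 0.1340 = 0.3251 pm

λ' = 11.9 + 0.3251 = 12.2251 pm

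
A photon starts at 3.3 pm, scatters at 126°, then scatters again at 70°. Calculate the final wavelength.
8.7489 pm

Apply Compton shift twice:

First scattering at θ₁ = 126°:
Δλ₁ = λ_C(1 - cos(126°))
Δλ₁ = 2.4263 × 1.5878
Δλ₁ = 3.8525 pm

After first scattering:
λ₁ = 3.3 + 3.8525 = 7.1525 pm

Second scattering at θ₂ = 70°:
Δλ₂ = λ_C(1 - cos(70°))
Δλ₂ = 2.4263 × 0.6580
Δλ₂ = 1.5965 pm

Final wavelength:
λ₂ = 7.1525 + 1.5965 = 8.7489 pm

Total shift: Δλ_total = 3.8525 + 1.5965 = 5.4489 pm

(Intermediate values are shown rounded; full precision is carried through to the final answer.)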